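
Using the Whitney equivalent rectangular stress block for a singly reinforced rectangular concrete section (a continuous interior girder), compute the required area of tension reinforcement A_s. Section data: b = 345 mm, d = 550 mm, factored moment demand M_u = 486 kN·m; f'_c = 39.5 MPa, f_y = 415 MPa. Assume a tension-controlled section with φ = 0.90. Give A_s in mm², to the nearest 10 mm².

A_s ≈ 2580 mm²

M_n = M_u/φ = 486/0.90 = 540 kN·m.
With M_n = 0.85 f'_c a b (d − a/2), solve the quadratic for a:
a = d − √(d² − 2M_n/(0.85 f'_c b)) = 550 − √(550² − 2 × 540×10⁶/(0.85 × 39.5 × 345)) = 92.55 mm.
A_s = 0.85 f'_c a b / f_y = 0.85 × 39.5 × 92.55 × 345 / 415 = 2583.2 mm².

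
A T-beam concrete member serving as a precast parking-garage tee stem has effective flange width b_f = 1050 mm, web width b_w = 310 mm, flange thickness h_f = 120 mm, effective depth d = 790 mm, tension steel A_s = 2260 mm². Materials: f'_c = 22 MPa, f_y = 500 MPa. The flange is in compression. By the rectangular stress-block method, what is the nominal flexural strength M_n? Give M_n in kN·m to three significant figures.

Tension: T = A_s f_y = 2260 × 500 = 1130000 N.
Try a within the flange: a = T/(0.85 f'_c b_f) = 1130000/(0.85 × 22 × 1050) = 57.55 mm.
Since a = 57.55 ≤ h_f = 120 mm, the stress block lies entirely in the flange; analyse as a rectangular beam of width b_f.
M_n = T(d − a/2) = 1130000 × (790 − 28.775) = 860.18 × 10⁶ N·mm.
M_n = 860.18 kN·m.

M_n ≈ 860 kN·m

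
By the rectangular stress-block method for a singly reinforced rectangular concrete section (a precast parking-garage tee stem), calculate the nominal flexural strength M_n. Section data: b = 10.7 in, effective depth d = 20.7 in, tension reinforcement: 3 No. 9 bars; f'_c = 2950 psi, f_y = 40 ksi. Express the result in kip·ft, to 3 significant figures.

A_s = 3 × 1 = 3 in².
T = A_s f_y = 3 × 40 = 120 kips.
a = T/(0.85 f'_c b) = 120/(0.85 × 2.95 × 10.7) = 4.473 in.
M_n = T(d − a/2) = 120 × (20.7 − 2.2365) = 2215.6 kip·in = 2215.6/12 = 184.63 kip·ft.

M_n ≈ 185 kip·ft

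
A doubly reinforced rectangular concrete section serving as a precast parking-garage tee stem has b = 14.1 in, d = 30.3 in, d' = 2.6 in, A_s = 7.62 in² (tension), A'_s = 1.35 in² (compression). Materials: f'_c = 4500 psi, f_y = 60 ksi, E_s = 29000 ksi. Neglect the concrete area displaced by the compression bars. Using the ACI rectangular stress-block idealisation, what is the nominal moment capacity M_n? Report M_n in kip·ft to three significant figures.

Assume both steels yield.
a = (A_s − A'_s) f_y/(0.85 f'_c b) = (7.62 − 1.35) × 60/(0.85 × 4.5 × 14.1) = 6.975 in.
c = a/β₁ = 6.975/0.825 = 8.455 in; ε'_s = 0.003(c − d')/c = 0.0021 ≥ ε_y = 0.0021, so the compression steel yields.
M_n = (A_s − A'_s) f_y (d − a/2) + A'_s f_y (d − d') = 376.2 × (30.3 − 3.4875) + 81 × (30.3 − 2.6) = 10086.9 + 2243.7 = 12330.6 kip·in = 12330.6/12 = 1027.55 kip·ft.

M_n ≈ 1030 kip·ft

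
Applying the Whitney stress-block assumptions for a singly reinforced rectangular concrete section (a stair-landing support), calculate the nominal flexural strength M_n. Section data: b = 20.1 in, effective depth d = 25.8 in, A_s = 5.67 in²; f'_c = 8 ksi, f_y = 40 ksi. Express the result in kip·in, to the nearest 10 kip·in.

T = A_s f_y = 5.67 × 40 = 226.8 kips.
a = T/(0.85 f'_c b) = 226.8/(0.85 × 8 × 20.1) = 1.659 in.
M_n = T(d − a/2) = 226.8 × (25.8 − 0.8295) = 5663.3 kip·in.

M_n ≈ 5660 kip·in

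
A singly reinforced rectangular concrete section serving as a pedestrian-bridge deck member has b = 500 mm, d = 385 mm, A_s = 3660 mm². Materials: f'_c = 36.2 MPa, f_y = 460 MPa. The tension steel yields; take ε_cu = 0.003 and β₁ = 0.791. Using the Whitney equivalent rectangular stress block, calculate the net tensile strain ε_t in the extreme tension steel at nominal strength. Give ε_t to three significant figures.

ε_t ≈ 0.00535

a = A_s f_y/(0.85 f'_c b) = 109.43 mm.
β₁ = 0.791, so c = a/β₁ = 109.43/0.791 = 138.34 mm.
From the linear strain diagram with ε_cu = 0.003: ε_t = 0.003 (d − c)/c = 0.003 × (385 − 138.34)/138.34 = 0.00535.
Since ε_t ≥ 0.005, the section is tension-controlled.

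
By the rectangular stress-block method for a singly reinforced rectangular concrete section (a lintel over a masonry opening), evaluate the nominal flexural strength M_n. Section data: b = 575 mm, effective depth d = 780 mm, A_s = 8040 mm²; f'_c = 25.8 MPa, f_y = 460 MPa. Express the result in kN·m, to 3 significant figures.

M_n ≈ 2340 kN·m

T = A_s f_y = 8040 × 460 = 3698400 N = 3698.4 kN.
From C = T: a = T/(0.85 f'_c b) = 3698400/(0.85 × 25.8 × 575) = 293.30 mm.
M_n = T(d − a/2) = 3698.4 kN × (780 − 146.65) mm = 2342.38 kN·m.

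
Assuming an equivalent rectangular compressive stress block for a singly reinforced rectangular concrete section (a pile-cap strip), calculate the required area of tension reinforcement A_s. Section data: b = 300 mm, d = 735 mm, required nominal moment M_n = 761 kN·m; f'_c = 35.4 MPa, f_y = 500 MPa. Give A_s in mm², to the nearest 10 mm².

With M_n = 0.85 f'_c a b (d − a/2), solve the quadratic for a:
a = d − √(d² − 2M_n/(0.85 f'_c b)) = 735 − √(735² − 2 × 761×10⁶/(0.85 × 35.4 × 300)) = 125.39 mm.
A_s = 0.85 f'_c a b / f_y = 0.85 × 35.4 × 125.39 × 300 / 500 = 2263.8 mm².

A_s ≈ 2260 mm²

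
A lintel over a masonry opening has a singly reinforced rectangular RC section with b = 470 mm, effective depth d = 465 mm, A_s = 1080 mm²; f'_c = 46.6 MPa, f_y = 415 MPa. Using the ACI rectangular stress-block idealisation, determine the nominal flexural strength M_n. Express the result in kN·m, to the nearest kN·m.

T = A_s f_y = 1080 × 415 = 448200 N = 448.2 kN.
From C = T: a = T/(0.85 f'_c b) = 448200/(0.85 × 46.6 × 470) = 24.08 mm.
M_n = T(d − a/2) = 448.2 kN × (465 − 12.04) mm = 203.02 kN·m.

M_n ≈ 203 kN·m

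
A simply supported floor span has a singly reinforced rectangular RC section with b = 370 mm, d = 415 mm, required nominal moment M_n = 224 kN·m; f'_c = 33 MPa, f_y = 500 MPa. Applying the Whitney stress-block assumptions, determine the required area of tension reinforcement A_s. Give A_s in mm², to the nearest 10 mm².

A_s ≈ 1160 mm²

With M_n = 0.85 f'_c a b (d − a/2), solve the quadratic for a:
a = d − √(d² − 2M_n/(0.85 f'_c b)) = 415 − √(415² − 2 × 224×10⁶/(0.85 × 33 × 370)) = 55.75 mm.
A_s = 0.85 f'_c a b / f_y = 0.85 × 33 × 55.75 × 370 / 500 = 1157.2 mm².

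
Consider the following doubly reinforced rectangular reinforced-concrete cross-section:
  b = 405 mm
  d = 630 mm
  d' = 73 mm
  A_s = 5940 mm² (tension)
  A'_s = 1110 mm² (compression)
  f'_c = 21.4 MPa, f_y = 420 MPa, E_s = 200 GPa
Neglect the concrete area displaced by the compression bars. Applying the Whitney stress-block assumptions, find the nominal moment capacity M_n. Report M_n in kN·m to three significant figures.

M_n ≈ 1260 kN·m

Assume both tension and compression steel yield.
Net tension couple steel: A_s − A'_s = 4830 mm².
a = (A_s − A'_s) f_y / (0.85 f'_c b) = 2028600/(0.85 × 21.4 × 405) = 275.36 mm.
c = a/β₁ = 275.36/0.85 = 323.95 mm; ε'_s = 0.003(c − d')/c = 0.0023 ≥ f_y/E_s = 0.0021, so compression steel does yield.
M_n = (A_s − A'_s) f_y (d − a/2) + A'_s f_y (d − d') = [2028600 × (630 − 137.68) + 466200 × (630 − 73)] × 10⁻⁶ = 998.72 + 259.67 = 1258.39 kN·m.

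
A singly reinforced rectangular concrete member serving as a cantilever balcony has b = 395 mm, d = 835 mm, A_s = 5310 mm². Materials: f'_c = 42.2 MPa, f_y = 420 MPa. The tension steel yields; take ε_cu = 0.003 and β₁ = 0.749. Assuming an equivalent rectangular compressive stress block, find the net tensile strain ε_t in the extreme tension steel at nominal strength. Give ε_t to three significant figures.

ε_t ≈ 0.00892

a = A_s f_y/(0.85 f'_c b) = 157.40 mm.
β₁ = 0.749, so c = a/β₁ = 157.40/0.749 = 210.15 mm.
From the linear strain diagram with ε_cu = 0.003: ε_t = 0.003 (d − c)/c = 0.003 × (835 − 210.15)/210.15 = 0.00892.
Since ε_t ≥ 0.005, the section is tension-controlled.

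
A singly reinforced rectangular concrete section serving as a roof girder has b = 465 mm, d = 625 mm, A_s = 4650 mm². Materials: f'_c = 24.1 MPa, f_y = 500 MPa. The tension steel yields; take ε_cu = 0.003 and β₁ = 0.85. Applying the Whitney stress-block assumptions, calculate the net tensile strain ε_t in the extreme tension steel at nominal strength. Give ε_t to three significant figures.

ε_t ≈ 0.00353

a = A_s f_y/(0.85 f'_c b) = 244.08 mm.
β₁ = 0.85, so c = a/β₁ = 244.08/0.85 = 287.15 mm.
From the linear strain diagram with ε_cu = 0.003: ε_t = 0.003 (d − c)/c = 0.003 × (625 − 287.15)/287.15 = 0.00353.
ε_t < 0.004 — the section is over-reinforced for flexure under ACI limits.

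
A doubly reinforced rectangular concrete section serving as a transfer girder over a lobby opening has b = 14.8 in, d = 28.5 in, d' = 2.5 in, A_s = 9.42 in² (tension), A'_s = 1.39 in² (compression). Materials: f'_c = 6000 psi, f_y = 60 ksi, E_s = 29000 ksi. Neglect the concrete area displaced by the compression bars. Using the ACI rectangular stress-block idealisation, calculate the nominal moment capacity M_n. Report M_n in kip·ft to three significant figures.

Assume both steels yield.
a = (A_s − A'_s) f_y/(0.85 f'_c b) = (9.42 − 1.39) × 60/(0.85 × 6 × 14.8) = 6.383 in.
c = a/β₁ = 6.383/0.75 = 8.511 in; ε'_s = 0.003(c − d')/c = 0.0021 ≥ ε_y = 0.0021, so the compression steel yields.
M_n = (A_s − A'_s) f_y (d − a/2) + A'_s f_y (d − d') = 481.8 × (28.5 − 3.1915) + 83.4 × (28.5 − 2.5) = 12193.6 + 2168.4 = 14362.0 kip·in = 14362.0/12 = 1196.83 kip·ft.

M_n ≈ 1200 kip·ft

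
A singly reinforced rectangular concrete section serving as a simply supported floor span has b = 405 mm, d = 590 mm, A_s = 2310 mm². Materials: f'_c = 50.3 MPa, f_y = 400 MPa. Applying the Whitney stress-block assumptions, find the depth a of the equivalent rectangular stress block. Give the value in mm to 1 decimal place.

T = A_s f_y = 2310 × 400 = 924000 N = 924 kN.
Setting C = 0.85 f'_c a b equal to T: a = 924000/(0.85 × 50.3 × 405) = 53.4 mm.

a ≈ 53.4 mm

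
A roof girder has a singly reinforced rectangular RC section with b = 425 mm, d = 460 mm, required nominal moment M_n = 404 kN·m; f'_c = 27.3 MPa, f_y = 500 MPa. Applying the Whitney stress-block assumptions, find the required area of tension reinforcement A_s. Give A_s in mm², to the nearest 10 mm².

A_s ≈ 1970 mm²

With M_n = 0.85 f'_c a b (d − a/2), solve the quadratic for a:
a = d − √(d² − 2M_n/(0.85 f'_c b)) = 460 − √(460² − 2 × 404×10⁶/(0.85 × 27.3 × 425)) = 99.90 mm.
A_s = 0.85 f'_c a b / f_y = 0.85 × 27.3 × 99.90 × 425 / 500 = 1970.5 mm².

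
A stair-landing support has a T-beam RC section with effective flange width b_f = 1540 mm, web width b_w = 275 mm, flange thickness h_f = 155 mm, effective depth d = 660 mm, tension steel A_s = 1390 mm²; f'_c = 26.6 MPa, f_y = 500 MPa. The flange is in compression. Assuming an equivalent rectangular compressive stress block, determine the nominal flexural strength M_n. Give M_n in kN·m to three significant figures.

Tension: T = A_s f_y = 1390 × 500 = 695000 N.
Try a within the flange: a = T/(0.85 f'_c b_f) = 695000/(0.85 × 26.6 × 1540) = 19.96 mm.
Since a = 19.96 ≤ h_f = 155 mm, the stress block lies entirely in the flange; analyse as a rectangular beam of width b_f.
M_n = T(d − a/2) = 695000 × (660 − 9.98) = 451.76 × 10⁶ N·mm.
M_n = 451.76 kN·m.

M_n ≈ 452 kN·m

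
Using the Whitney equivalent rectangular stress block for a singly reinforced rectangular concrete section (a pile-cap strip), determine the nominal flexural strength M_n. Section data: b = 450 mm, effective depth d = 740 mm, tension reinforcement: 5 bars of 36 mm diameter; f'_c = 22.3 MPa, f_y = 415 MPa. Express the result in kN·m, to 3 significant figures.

A_s = 5 × 1018 = 5090 mm².
T = A_s f_y = 5090 × 415 = 2112350 N = 2112.35 kN.
From C = T: a = T/(0.85 f'_c b) = 2112350/(0.85 × 22.3 × 450) = 247.65 mm.
M_n = T(d − a/2) = 2112.35 kN × (740 − 123.825) mm = 1301.58 kN·m.

M_n ≈ 1300 kN·m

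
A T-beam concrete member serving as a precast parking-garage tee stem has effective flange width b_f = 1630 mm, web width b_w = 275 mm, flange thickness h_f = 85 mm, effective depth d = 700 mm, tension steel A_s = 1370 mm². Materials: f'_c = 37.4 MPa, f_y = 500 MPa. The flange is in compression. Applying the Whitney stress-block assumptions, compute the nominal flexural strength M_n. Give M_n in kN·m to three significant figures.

Tension: T = A_s f_y = 1370 × 500 = 685000 N.
Try a within the flange: a = T/(0.85 f'_c b_f) = 685000/(0.85 × 37.4 × 1630) = 13.22 mm.
Since a = 13.22 ≤ h_f = 85 mm, the stress block lies entirely in the flange; analyse as a rectangular beam of width b_f.
M_n = T(d − a/2) = 685000 × (700 − 6.61) = 474.97 × 10⁶ N·mm.
M_n = 474.97 kN·m.

M_n ≈ 475 kN·m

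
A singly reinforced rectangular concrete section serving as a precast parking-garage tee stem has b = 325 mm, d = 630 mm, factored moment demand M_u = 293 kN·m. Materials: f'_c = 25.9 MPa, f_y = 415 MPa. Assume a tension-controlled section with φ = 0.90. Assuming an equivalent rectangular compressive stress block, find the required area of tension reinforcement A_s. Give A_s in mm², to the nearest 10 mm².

A_s ≈ 1330 mm²

M_n = M_u/φ = 293/0.90 = 325.556 kN·m.
With M_n = 0.85 f'_c a b (d − a/2), solve the quadratic for a:
a = d − √(d² − 2M_n/(0.85 f'_c b)) = 630 − √(630² − 2 × 325.556×10⁶/(0.85 × 25.9 × 325)) = 76.92 mm.
A_s = 0.85 f'_c a b / f_y = 0.85 × 25.9 × 76.92 × 325 / 415 = 1326.2 mm².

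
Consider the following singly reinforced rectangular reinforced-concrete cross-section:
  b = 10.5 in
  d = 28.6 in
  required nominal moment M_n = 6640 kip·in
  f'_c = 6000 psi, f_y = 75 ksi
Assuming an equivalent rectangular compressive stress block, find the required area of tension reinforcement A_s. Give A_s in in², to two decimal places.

From M_n = 0.85 f'_c a b (d − a/2):
a = d − √(d² − 2M_n/(0.85 f'_c b)) = 28.6 − √(28.6² − 2 × 6640/(0.85 × 6 × 10.5)) = 4.726 in.
A_s = 0.85 f'_c a b / f_y = 0.85 × 6 × 4.726 × 10.5 / 75 = 3.374 in².

A_s ≈ 3.37 in²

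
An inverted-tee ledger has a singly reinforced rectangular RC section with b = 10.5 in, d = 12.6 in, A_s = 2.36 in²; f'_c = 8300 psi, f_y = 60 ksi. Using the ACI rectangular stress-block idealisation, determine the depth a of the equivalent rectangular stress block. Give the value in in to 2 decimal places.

a ≈ 1.91 in

T = A_s f_y = 2.36 × 60 = 141.6 kips.
a = T/(0.85 f'_c b) = 141.6/(0.85 × 8.3 × 10.5) = 1.91 in.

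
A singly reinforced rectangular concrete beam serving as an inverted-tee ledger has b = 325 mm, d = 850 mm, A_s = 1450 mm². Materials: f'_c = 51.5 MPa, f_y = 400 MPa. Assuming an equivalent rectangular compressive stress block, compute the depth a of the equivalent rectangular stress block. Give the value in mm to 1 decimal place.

T = A_s f_y = 1450 × 400 = 580000 N = 580 kN.
Setting C = 0.85 f'_c a b equal to T: a = 580000/(0.85 × 51.5 × 325) = 40.8 mm.

a ≈ 40.8 mm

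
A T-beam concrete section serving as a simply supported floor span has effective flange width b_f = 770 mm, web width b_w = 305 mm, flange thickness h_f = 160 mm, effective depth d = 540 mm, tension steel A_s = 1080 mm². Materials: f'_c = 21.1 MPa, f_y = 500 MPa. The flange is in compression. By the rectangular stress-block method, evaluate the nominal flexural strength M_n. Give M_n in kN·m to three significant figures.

Tension: T = A_s f_y = 1080 × 500 = 540000 N.
Try a within the flange: a = T/(0.85 f'_c b_f) = 540000/(0.85 × 21.1 × 770) = 39.10 mm.
Since a = 39.10 ≤ h_f = 160 mm, the stress block lies entirely in the flange; analyse as a rectangular beam of width b_f.
M_n = T(d − a/2) = 540000 × (540 − 19.55) = 281.04 × 10⁶ N·mm.
M_n = 281.04 kN·m.

M_n ≈ 281 kN·m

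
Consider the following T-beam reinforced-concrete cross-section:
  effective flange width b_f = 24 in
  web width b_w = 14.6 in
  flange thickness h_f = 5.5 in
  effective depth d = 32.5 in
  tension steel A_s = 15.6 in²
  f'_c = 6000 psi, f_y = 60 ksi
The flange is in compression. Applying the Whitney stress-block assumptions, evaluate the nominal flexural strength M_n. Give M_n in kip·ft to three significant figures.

Tension: T = A_s f_y = 15.6 × 60 = 936 kips.
Try a within the flange: a = T/(0.85 f'_c b_f) = 936/(0.85 × 6 × 24) = 7.647 in.
a = 7.647 > h_f = 5.5 in: the block extends into the web. Split into flange-overhang and web parts.
C_f = 0.85 f'_c (b_f − b_w) h_f = 0.85 × 6 × (24 − 14.6) × 5.5 = 263.7 kips.
Remaining web compression depth: a_w = (T − C_f)/(0.85 f'_c b_w) = (936 − 263.7)/(0.85 × 6 × 14.6) = 9.029 in.
M_n = C_f(d − h_f/2) + (T − C_f)(d − a_w/2) = 263.7 × (32.5 − 2.75) + 672.3 × (32.5 − 4.5145) = 7845.1 + 18814.7 = 26659.8 kip·in.
M_n = 26659.8/12 = 2221.65 kip·ft.

M_n ≈ 2220 kip·ft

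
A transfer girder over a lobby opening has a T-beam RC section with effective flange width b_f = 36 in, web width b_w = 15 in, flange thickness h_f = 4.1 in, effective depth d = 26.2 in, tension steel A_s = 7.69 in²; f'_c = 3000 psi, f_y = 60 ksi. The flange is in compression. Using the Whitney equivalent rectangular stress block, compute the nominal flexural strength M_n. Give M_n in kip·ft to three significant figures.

M_n ≈ 906 kip·ft

Tension: T = A_s f_y = 7.69 × 60 = 461.4 kips.
Try a within the flange: a = T/(0.85 f'_c b_f) = 461.4/(0.85 × 3 × 36) = 5.026 in.
a = 5.026 > h_f = 4.1 in: the block extends into the web. Split into flange-overhang and web parts.
C_f = 0.85 f'_c (b_f − b_w) h_f = 0.85 × 3 × (36 − 15) × 4.1 = 219.6 kips.
Remaining web compression depth: a_w = (T − C_f)/(0.85 f'_c b_w) = (461.4 − 219.6)/(0.85 × 3 × 15) = 6.322 in.
M_n = C_f(d − h_f/2) + (T − C_f)(d − a_w/2) = 219.6 × (26.2 − 2.05) + 241.8 × (26.2 − 3.161) = 5303.3 + 5570.8 = 10874.1 kip·in.
M_n = 10874.1/12 = 906.18 kip·ft.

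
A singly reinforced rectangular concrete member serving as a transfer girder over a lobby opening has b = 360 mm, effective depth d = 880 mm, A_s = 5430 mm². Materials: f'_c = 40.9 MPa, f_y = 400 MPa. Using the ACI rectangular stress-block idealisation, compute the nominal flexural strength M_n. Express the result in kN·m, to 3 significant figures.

M_n ≈ 1720 kN·m

T = A_s f_y = 5430 × 400 = 2172000 N = 2172 kN.
From C = T: a = T/(0.85 f'_c b) = 2172000/(0.85 × 40.9 × 360) = 173.55 mm.
M_n = T(d − a/2) = 2172 kN × (880 − 86.775) mm = 1722.88 kN·m.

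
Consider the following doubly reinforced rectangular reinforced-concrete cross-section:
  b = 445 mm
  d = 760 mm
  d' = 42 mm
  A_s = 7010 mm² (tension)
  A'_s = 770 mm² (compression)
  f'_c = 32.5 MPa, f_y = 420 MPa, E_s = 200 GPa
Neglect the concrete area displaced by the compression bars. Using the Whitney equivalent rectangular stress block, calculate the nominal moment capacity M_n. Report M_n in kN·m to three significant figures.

Assume both tension and compression steel yield.
Net tension couple steel: A_s − A'_s = 6240 mm².
a = (A_s − A'_s) f_y / (0.85 f'_c b) = 2620800/(0.85 × 32.5 × 445) = 213.19 mm.
c = a/β₁ = 213.19/0.818 = 260.62 mm; ε'_s = 0.003(c − d')/c = 0.0025 ≥ f_y/E_s = 0.0021, so compression steel does yield.
M_n = (A_s − A'_s) f_y (d − a/2) + A'_s f_y (d − d') = [2620800 × (760 − 106.595) + 323400 × (760 − 42)] × 10⁻⁶ = 1712.44 + 232.20 = 1944.64 kN·m.

M_n ≈ 1940 kN·m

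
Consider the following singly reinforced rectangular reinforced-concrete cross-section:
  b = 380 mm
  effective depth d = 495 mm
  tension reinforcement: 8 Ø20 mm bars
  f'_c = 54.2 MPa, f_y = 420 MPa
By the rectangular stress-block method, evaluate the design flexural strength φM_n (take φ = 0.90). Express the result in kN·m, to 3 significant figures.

A_s = 8 × 314 = 2512 mm².
T = A_s f_y = 2512 × 420 = 1055040 N = 1055.04 kN.
From C = T: a = T/(0.85 f'_c b) = 1055040/(0.85 × 54.2 × 380) = 60.27 mm.
M_n = T(d − a/2) = 1055.04 kN × (495 − 30.135) mm = 490.45 kN·m.
φM_n = 0.90 × 490.45 = 441.41 kN·m.

φM_n ≈ 441 kN·m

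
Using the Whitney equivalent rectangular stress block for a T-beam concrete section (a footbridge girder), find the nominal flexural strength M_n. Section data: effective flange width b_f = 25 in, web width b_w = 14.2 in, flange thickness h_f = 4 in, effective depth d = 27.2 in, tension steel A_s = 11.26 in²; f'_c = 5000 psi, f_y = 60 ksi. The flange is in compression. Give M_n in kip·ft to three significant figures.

Tension: T = A_s f_y = 11.26 × 60 = 675.6 kips.
Try a within the flange: a = T/(0.85 f'_c b_f) = 675.6/(0.85 × 5 × 25) = 6.359 in.
a = 6.359 > h_f = 4 in: the block extends into the web. Split into flange-overhang and web parts.
C_f = 0.85 f'_c (b_f − b_w) h_f = 0.85 × 5 × (25 − 14.2) × 4 = 183.6 kips.
Remaining web compression depth: a_w = (T − C_f)/(0.85 f'_c b_w) = (675.6 − 183.6)/(0.85 × 5 × 14.2) = 8.152 in.
M_n = C_f(d − h_f/2) + (T − C_f)(d − a_w/2) = 183.6 × (27.2 − 2) + 492 × (27.2 − 4.076) = 4626.7 + 11377.0 = 16003.7 kip·in.
M_n = 16003.7/12 = 1333.64 kip·ft.

M_n ≈ 1330 kip·ft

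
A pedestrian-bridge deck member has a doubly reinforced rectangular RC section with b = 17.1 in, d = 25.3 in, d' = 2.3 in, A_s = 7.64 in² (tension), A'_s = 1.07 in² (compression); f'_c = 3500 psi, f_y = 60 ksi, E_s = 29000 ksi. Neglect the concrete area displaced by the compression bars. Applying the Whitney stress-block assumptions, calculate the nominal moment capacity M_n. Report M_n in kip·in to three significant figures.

Assume both steels yield.
a = (A_s − A'_s) f_y/(0.85 f'_c b) = (7.64 − 1.07) × 60/(0.85 × 3.5 × 17.1) = 7.749 in.
c = a/β₁ = 7.749/0.85 = 9.116 in; ε'_s = 0.003(c − d')/c = 0.0022 ≥ ε_y = 0.0021, so the compression steel yields.
M_n = (A_s − A'_s) f_y (d − a/2) + A'_s f_y (d − d') = 394.2 × (25.3 − 3.8745) + 64.2 × (25.3 − 2.3) = 8445.9 + 1476.6 = 9922.5 kip·in.

M_n ≈ 9920 kip·in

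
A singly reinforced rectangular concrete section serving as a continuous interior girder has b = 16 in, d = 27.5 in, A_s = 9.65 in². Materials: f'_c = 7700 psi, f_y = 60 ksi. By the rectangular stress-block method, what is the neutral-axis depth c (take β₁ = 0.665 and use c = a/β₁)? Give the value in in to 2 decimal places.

T = A_s f_y = 9.65 × 60 = 579 kips.
a = T/(0.85 f'_c b) = 579/(0.85 × 7.7 × 16) = 5.5290 in.
With β₁ = 0.665, c = a/β₁ = 5.5290/0.665 = 8.31 in.

c ≈ 8.31 in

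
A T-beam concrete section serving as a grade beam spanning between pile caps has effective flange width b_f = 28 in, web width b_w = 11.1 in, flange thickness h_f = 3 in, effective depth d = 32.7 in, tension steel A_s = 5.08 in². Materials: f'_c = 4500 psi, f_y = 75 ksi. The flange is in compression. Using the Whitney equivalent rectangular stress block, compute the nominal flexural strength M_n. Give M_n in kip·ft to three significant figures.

Tension: T = A_s f_y = 5.08 × 75 = 381 kips.
Try a within the flange: a = T/(0.85 f'_c b_f) = 381/(0.85 × 4.5 × 28) = 3.557 in.
a = 3.557 > h_f = 3 in: the block extends into the web. Split into flange-overhang and web parts.
C_f = 0.85 f'_c (b_f − b_w) h_f = 0.85 × 4.5 × (28 − 11.1) × 3 = 193.9 kips.
Remaining web compression depth: a_w = (T − C_f)/(0.85 f'_c b_w) = (381 − 193.9)/(0.85 × 4.5 × 11.1) = 4.407 in.
M_n = C_f(d − h_f/2) + (T − C_f)(d − a_w/2) = 193.9 × (32.7 − 1.5) + 187.1 × (32.7 − 2.2035) = 6049.7 + 5705.9 = 11755.6 kip·in.
M_n = 11755.6/12 = 979.63 kip·ft.

M_n ≈ 980 kip·ft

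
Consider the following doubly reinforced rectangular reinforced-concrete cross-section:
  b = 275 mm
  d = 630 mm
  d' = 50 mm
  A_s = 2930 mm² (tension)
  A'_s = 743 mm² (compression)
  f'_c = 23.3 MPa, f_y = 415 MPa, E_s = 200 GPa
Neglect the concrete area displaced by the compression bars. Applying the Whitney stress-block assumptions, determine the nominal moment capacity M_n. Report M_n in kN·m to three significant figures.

M_n ≈ 675 kN·m

Assume both tension and compression steel yield.
Net tension couple steel: A_s − A'_s = 2187 mm².
a = (A_s − A'_s) f_y / (0.85 f'_c b) = 907605/(0.85 × 23.3 × 275) = 166.64 mm.
c = a/β₁ = 166.64/0.85 = 196.05 mm; ε'_s = 0.003(c − d')/c = 0.0022 ≥ f_y/E_s = 0.0021, so compression steel does yield.
M_n = (A_s − A'_s) f_y (d − a/2) + A'_s f_y (d − d') = [907605 × (630 − 83.32) + 308345 × (630 − 50)] × 10⁻⁶ = 496.17 + 178.84 = 675.01 kN·m.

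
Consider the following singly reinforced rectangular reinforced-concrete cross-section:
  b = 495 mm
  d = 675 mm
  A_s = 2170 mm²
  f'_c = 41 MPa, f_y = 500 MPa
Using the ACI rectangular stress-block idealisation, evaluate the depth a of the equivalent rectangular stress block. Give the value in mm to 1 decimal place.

a ≈ 62.9 mm

T = A_s f_y = 2170 × 500 = 1085000 N = 1085 kN.
Setting C = 0.85 f'_c a b equal to T: a = 1085000/(0.85 × 41 × 495) = 62.9 mm.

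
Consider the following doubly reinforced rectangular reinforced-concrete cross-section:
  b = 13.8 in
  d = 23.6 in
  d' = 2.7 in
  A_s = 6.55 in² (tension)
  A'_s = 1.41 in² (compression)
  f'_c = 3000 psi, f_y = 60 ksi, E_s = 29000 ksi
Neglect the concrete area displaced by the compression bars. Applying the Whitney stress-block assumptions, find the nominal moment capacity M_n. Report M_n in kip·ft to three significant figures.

M_n ≈ 641 kip·ft

Assume both steels yield.
a = (A_s − A'_s) f_y/(0.85 f'_c b) = (6.55 − 1.41) × 60/(0.85 × 3 × 13.8) = 8.764 in.
c = a/β₁ = 8.764/0.85 = 10.311 in; ε'_s = 0.003(c − d')/c = 0.0022 ≥ ε_y = 0.0021, so the compression steel yields.
M_n = (A_s − A'_s) f_y (d − a/2) + A'_s f_y (d − d') = 308.4 × (23.6 − 4.382) + 84.6 × (23.6 − 2.7) = 5926.8 + 1768.1 = 7694.9 kip·in = 7694.9/12 = 641.24 kip·ft.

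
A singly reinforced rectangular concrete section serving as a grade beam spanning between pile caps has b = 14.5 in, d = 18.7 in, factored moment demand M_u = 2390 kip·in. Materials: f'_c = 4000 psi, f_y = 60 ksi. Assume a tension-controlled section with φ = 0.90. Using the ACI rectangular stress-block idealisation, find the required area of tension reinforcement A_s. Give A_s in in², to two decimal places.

M_n = M_u/φ = 2390/0.90 = 2655.56 kip·in.
From M_n = 0.85 f'_c a b (d − a/2):
a = d − √(d² − 2M_n/(0.85 f'_c b)) = 18.7 − √(18.7² − 2 × 2655.56/(0.85 × 4 × 14.5)) = 3.145 in.
A_s = 0.85 f'_c a b / f_y = 0.85 × 4 × 3.145 × 14.5 / 60 = 2.584 in².

A_s ≈ 2.58 in²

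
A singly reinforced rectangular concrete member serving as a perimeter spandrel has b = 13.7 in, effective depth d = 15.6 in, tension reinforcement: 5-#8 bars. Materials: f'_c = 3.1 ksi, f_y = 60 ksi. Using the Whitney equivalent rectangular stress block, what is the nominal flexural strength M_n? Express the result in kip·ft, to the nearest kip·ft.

A_s = 5 × 0.79 = 3.95 in².
T = A_s f_y = 3.95 × 60 = 237 kips.
a = T/(0.85 f'_c b) = 237/(0.85 × 3.1 × 13.7) = 6.565 in.
M_n = T(d − a/2) = 237 × (15.6 − 3.2825) = 2919.2 kip·in = 2919.2/12 = 243.27 kip·ft.

M_n ≈ 243 kip·ft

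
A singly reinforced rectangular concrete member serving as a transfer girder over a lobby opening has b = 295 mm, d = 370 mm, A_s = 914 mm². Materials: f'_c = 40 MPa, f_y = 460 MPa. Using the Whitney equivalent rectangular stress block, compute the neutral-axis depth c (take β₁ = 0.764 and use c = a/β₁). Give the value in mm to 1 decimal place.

c ≈ 54.9 mm

T = A_s f_y = 914 × 460 = 420440 N = 420.44 kN.
Setting C = 0.85 f'_c a b equal to T: a = 420440/(0.85 × 40 × 295) = 41.918 mm.
With β₁ = 0.764, c = a/β₁ = 41.918/0.764 = 54.9 mm.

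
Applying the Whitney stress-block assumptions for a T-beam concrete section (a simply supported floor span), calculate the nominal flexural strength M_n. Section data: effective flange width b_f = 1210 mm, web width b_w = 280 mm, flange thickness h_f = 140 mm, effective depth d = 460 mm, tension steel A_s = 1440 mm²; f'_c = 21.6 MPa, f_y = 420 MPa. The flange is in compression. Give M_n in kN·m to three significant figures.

M_n ≈ 270 kN·m

Tension: T = A_s f_y = 1440 × 420 = 604800 N.
Try a within the flange: a = T/(0.85 f'_c b_f) = 604800/(0.85 × 21.6 × 1210) = 27.22 mm.
Since a = 27.22 ≤ h_f = 140 mm, the stress block lies entirely in the flange; analyse as a rectangular beam of width b_f.
M_n = T(d − a/2) = 604800 × (460 − 13.61) = 269.98 × 10⁶ N·mm.
M_n = 269.98 kN·m.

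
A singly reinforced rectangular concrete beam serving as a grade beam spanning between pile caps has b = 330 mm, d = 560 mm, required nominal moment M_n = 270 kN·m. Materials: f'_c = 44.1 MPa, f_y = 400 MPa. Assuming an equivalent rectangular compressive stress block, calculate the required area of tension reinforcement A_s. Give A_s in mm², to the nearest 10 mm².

With M_n = 0.85 f'_c a b (d − a/2), solve the quadratic for a:
a = d − √(d² − 2M_n/(0.85 f'_c b)) = 560 − √(560² − 2 × 270×10⁶/(0.85 × 44.1 × 330)) = 40.44 mm.
A_s = 0.85 f'_c a b / f_y = 0.85 × 44.1 × 40.44 × 330 / 400 = 1250.6 mm².

A_s ≈ 1250 mm²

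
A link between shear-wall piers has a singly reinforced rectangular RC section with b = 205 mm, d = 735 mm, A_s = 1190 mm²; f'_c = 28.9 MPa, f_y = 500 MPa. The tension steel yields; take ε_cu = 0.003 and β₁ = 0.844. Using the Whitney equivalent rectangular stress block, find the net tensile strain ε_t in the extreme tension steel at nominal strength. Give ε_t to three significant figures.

a = A_s f_y/(0.85 f'_c b) = 118.15 mm.
β₁ = 0.844, so c = a/β₁ = 118.15/0.844 = 139.99 mm.
From the linear strain diagram with ε_cu = 0.003: ε_t = 0.003 (d − c)/c = 0.003 × (735 − 139.99)/139.99 = 0.0128.
Since ε_t ≥ 0.005, the section is tension-controlled.

ε_t ≈ 0.0128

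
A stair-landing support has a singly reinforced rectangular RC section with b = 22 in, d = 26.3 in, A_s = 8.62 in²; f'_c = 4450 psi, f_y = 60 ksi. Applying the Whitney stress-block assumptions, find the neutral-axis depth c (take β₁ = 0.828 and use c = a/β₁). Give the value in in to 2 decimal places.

c ≈ 7.51 in

T = A_s f_y = 8.62 × 60 = 517.2 kips.
a = T/(0.85 f'_c b) = 517.2/(0.85 × 4.45 × 22) = 6.2152 in.
With β₁ = 0.828, c = a/β₁ = 6.2152/0.828 = 7.51 in.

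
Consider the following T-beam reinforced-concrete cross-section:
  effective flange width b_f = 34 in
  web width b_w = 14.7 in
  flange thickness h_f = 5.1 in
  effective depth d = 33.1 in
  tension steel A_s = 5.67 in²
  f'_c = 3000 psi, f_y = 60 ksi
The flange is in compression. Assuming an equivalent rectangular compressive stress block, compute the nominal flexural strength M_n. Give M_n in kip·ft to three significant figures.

Tension: T = A_s f_y = 5.67 × 60 = 340.2 kips.
Try a within the flange: a = T/(0.85 f'_c b_f) = 340.2/(0.85 × 3 × 34) = 3.924 in.
Since a = 3.924 ≤ h_f = 5.1 in, the stress block lies entirely in the flange; analyse as a rectangular beam of width b_f.
M_n = T(d − a/2) = 340.2 × (33.1 − 1.962) = 10593.1 kip·in.
M_n = 10593.1/12 = 882.76 kip·ft.

M_n ≈ 883 kip·ft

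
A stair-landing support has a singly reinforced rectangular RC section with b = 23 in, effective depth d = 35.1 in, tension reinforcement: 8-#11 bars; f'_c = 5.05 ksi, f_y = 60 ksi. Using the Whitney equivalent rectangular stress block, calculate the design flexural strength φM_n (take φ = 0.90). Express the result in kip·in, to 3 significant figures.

φM_n ≈ 21100 kip·in

A_s = 8 × 1.56 = 12.48 in².
T = A_s f_y = 12.48 × 60 = 748.8 kips.
a = T/(0.85 f'_c b) = 748.8/(0.85 × 5.05 × 23) = 7.585 in.
M_n = T(d − a/2) = 748.8 × (35.1 − 3.7925) = 23443.1 kip·in.
φM_n = 0.90 × 23443.1 = 21098.8 kip·in.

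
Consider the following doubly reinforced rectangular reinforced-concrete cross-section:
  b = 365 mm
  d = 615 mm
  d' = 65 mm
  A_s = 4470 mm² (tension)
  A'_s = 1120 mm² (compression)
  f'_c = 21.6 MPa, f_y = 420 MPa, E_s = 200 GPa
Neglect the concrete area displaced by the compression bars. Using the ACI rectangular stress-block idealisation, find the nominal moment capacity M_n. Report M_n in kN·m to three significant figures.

Assume both tension and compression steel yield.
Net tension couple steel: A_s − A'_s = 3350 mm².
a = (A_s − A'_s) f_y / (0.85 f'_c b) = 1407000/(0.85 × 21.6 × 365) = 209.96 mm.
c = a/β₁ = 209.96/0.85 = 247.01 mm; ε'_s = 0.003(c − d')/c = 0.0022 ≥ f_y/E_s = 0.0021, so compression steel does yield.
M_n = (A_s − A'_s) f_y (d − a/2) + A'_s f_y (d − d') = [1407000 × (615 − 104.98) + 470400 × (615 − 65)] × 10⁻⁶ = 717.60 + 258.72 = 976.32 kN·m.

M_n ≈ 976 kN·m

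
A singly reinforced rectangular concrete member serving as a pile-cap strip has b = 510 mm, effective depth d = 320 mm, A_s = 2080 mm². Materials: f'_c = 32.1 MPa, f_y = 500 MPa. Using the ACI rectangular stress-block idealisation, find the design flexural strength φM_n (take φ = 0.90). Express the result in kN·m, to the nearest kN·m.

T = A_s f_y = 2080 × 500 = 1040000 N = 1040 kN.
From C = T: a = T/(0.85 f'_c b) = 1040000/(0.85 × 32.1 × 510) = 74.74 mm.
M_n = T(d − a/2) = 1040 kN × (320 − 37.37) mm = 293.94 kN·m.
φM_n = 0.90 × 293.94 = 264.55 kN·m.

φM_n ≈ 265 kN·m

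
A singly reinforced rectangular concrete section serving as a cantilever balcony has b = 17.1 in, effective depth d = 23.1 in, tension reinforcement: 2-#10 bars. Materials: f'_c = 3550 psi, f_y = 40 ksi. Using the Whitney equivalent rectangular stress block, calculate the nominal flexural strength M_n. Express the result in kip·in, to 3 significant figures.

M_n ≈ 2250 kip·in

A_s = 2 × 1.27 = 2.54 in².
T = A_s f_y = 2.54 × 40 = 101.6 kips.
a = T/(0.85 f'_c b) = 101.6/(0.85 × 3.55 × 17.1) = 1.969 in.
M_n = T(d − a/2) = 101.6 × (23.1 − 0.9845) = 2246.9 kip·in.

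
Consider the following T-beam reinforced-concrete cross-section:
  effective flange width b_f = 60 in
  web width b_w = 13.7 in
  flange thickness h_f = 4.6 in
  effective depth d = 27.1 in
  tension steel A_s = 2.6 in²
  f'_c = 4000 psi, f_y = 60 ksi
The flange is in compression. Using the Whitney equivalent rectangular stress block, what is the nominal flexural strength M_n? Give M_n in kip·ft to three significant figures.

M_n ≈ 347 kip·ft

Tension: T = A_s f_y = 2.6 × 60 = 156 kips.
Try a within the flange: a = T/(0.85 f'_c b_f) = 156/(0.85 × 4 × 60) = 0.765 in.
Since a = 0.765 ≤ h_f = 4.6 in, the stress block lies entirely in the flange; analyse as a rectangular beam of width b_f.
M_n = T(d − a/2) = 156 × (27.1 − 0.3825) = 4167.9 kip·in.
M_n = 4167.9/12 = 347.33 kip·ft.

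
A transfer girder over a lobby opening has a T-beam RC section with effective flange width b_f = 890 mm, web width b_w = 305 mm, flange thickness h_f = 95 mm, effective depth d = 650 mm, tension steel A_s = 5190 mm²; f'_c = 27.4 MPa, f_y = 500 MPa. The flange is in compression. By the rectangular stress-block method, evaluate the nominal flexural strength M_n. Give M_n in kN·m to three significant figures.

M_n ≈ 1510 kN·m

Tension: T = A_s f_y = 5190 × 500 = 2595000 N.
Try a within the flange: a = T/(0.85 f'_c b_f) = 2595000/(0.85 × 27.4 × 890) = 125.19 mm.
a = 125.19 > h_f = 95 mm: the block extends into the web. Split into flange-overhang and web parts.
C_f = 0.85 f'_c (b_f − b_w) h_f = 0.85 × 27.4 × (890 − 305) × 95 = 1294342 N.
Remaining web compression depth: a_w = (T − C_f)/(0.85 f'_c b_w) = (2595000 − 1294342)/(0.85 × 27.4 × 305) = 183.10 mm.
M_n = C_f(d − h_f/2) + (T − C_f)(d − a_w/2) = 1294342 × (650 − 47.5) + 1300658 × (650 − 91.55) = 779.84 + 726.35 = 1506.19 × 10⁶ N·mm.
M_n = 1506.19 kN·m.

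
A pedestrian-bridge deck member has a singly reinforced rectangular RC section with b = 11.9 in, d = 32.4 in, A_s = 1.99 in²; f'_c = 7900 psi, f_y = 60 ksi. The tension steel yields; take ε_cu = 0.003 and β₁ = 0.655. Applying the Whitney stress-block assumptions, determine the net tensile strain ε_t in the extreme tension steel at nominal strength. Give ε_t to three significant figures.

ε_t ≈ 0.0396

a = A_s f_y/(0.85 f'_c b) = 1.494 in.
β₁ = 0.655, so c = a/β₁ = 1.494/0.655 = 2.281 in.
From the linear strain diagram with ε_cu = 0.003: ε_t = 0.003 (d − c)/c = 0.003 × (32.4 − 2.281)/2.281 = 0.0396.
Since ε_t ≥ 0.005, the section is tension-controlled.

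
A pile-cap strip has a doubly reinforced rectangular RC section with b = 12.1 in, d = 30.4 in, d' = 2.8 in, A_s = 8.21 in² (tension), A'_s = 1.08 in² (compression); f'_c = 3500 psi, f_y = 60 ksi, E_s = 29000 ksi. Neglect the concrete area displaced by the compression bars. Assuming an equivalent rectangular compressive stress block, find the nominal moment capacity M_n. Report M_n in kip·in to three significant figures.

M_n ≈ 12300 kip·in

Assume both steels yield.
a = (A_s − A'_s) f_y/(0.85 f'_c b) = (8.21 − 1.08) × 60/(0.85 × 3.5 × 12.1) = 11.884 in.
c = a/β₁ = 11.884/0.85 = 13.981 in; ε'_s = 0.003(c − d')/c = 0.0024 ≥ ε_y = 0.0021, so the compression steel yields.
M_n = (A_s − A'_s) f_y (d − a/2) + A'_s f_y (d − d') = 427.8 × (30.4 − 5.942) + 64.8 × (30.4 − 2.8) = 10463.1 + 1788.5 = 12251.6 kip·in.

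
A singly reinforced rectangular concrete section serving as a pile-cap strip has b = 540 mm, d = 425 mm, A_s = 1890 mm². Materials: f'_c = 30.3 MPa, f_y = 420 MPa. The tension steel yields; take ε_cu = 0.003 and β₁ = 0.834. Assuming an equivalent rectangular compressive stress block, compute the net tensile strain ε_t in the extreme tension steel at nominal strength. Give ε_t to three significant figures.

ε_t ≈ 0.0156

a = A_s f_y/(0.85 f'_c b) = 57.08 mm.
β₁ = 0.834, so c = a/β₁ = 57.08/0.834 = 68.44 mm.
From the linear strain diagram with ε_cu = 0.003: ε_t = 0.003 (d − c)/c = 0.003 × (425 − 68.44)/68.44 = 0.0156.
Since ε_t ≥ 0.005, the section is tension-controlled.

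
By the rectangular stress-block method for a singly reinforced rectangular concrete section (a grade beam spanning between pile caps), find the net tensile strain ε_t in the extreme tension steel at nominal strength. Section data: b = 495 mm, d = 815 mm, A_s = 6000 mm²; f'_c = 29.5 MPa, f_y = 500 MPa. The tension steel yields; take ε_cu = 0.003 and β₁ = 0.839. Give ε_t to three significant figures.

ε_t ≈ 0.00549

a = A_s f_y/(0.85 f'_c b) = 241.70 mm.
β₁ = 0.839, so c = a/β₁ = 241.70/0.839 = 288.08 mm.
From the linear strain diagram with ε_cu = 0.003: ε_t = 0.003 (d − c)/c = 0.003 × (815 − 288.08)/288.08 = 0.00549.
Since ε_t ≥ 0.005, the section is tension-controlled.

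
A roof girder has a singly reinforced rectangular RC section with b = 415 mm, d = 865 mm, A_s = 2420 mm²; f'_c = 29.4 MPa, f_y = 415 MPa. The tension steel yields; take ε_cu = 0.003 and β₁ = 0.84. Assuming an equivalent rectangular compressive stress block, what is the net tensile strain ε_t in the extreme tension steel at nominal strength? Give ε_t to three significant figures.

a = A_s f_y/(0.85 f'_c b) = 96.84 mm.
β₁ = 0.84, so c = a/β₁ = 96.84/0.84 = 115.29 mm.
From the linear strain diagram with ε_cu = 0.003: ε_t = 0.003 (d − c)/c = 0.003 × (865 − 115.29)/115.29 = 0.0195.
Since ε_t ≥ 0.005, the section is tension-controlled.

ε_t ≈ 0.0195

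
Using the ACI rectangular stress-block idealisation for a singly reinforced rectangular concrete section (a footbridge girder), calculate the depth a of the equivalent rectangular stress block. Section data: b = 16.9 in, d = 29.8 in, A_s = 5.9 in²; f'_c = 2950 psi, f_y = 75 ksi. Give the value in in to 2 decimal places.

a ≈ 10.44 in

T = A_s f_y = 5.9 × 75 = 442.5 kips.
a = T/(0.85 f'_c b) = 442.5/(0.85 × 2.95 × 16.9) = 10.44 in.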